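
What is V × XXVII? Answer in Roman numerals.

V = 5
XXVII = 27
5 × 27 = 135

CXXXV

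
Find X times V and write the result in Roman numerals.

X = 10
V = 5
10 × 5 = 50

L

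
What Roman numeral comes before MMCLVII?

MMCLVII = 2157; previous is 2156

MMCLVI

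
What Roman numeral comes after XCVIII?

XCVIII = 98; next is 99

XCIX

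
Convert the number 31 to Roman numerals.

Convert 31 to Roman numerals:
  31 contains 3×10 (XXX)
  1 contains 1×1 (I)

XXXI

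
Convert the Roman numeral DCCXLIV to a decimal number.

DCCXLIV: D=500, C=100, C=100, XL=40, IV=4
500 + 100 + 100 + 40 + 4 = 744

744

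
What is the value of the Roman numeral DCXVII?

DCXVII: D=500, C=100, X=10, V=5, I=1, I=1
500 + 100 + 10 + 5 + 1 + 1 = 617

617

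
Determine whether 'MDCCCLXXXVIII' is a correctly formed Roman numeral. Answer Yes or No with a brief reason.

'MDCCCLXXXVIII': Check the rules: uses only the symbols I, V, X, L, C, D, M; no symbol is repeated more than three times in a row; V, L and D each appear at most once; no smaller symbol precedes a larger one (values never increase from left to right). Value: M (1000) + D (500) + C (100) + C (100) + C (100) + L (50) + X (10) + X (10) + X (10) + V (5) + I (1) + I (1) + I (1) = 1888. So it is a valid standard Roman numeral.

Yes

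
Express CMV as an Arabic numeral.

CMV: CM=900, V=5
900 + 5 = 905

905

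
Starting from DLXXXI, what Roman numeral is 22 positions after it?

DLXXXI = 581
581 + 22 = 603

DCIII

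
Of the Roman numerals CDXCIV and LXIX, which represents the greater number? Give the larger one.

CDXCIV = 494
LXIX = 69
494 is larger

CDXCIV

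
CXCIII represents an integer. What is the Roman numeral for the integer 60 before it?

CXCIII = 193
193 - 60 = 133

CXXXIII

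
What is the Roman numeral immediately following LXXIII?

LXXIII = 73, so the next integer is 73 + 1 = 74

LXXIV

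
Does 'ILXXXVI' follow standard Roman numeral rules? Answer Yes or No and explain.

'ILXXXVI': Invalid subtractive combination: IL

No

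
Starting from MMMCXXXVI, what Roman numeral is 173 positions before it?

MMMCXXXVI = 3136
3136 - 173 = 2963

MMCMLXIII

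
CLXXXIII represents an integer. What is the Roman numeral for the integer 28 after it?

CLXXXIII = 183
183 + 28 = 211

CCXI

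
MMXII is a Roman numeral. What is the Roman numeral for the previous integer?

MMXII = 2012; previous is 2011

MMXI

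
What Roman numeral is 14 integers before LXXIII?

LXXIII = 73
73 - 14 = 59

LIX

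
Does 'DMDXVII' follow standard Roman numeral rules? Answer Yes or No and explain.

'DMDXVII': D should not appear more than once

No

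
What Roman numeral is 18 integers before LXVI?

LXVI = 66
66 - 18 = 48

XLVIII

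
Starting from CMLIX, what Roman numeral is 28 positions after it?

CMLIX = 959
959 + 28 = 987

CMLXXXVII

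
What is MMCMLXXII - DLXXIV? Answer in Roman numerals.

MMCMLXXII = 2972
DLXXIV = 574
2972 - 574 = 2398

MMCCCXCVIII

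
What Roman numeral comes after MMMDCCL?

MMMDCCL = 3750; next is 3751

MMMDCCLI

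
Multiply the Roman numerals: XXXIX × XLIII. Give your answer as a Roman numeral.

XXXIX = 39
XLIII = 43
39 × 43 = 1677

MDCLXXVII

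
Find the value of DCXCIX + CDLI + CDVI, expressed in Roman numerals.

DCXCIX = 699, CDLI = 451, CDVI = 406
699 + 451 = 1150
1150 + 406 = 1556

MDLVI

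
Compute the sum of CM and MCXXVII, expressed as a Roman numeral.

CM = 900
MCXXVII = 1127
900 + 1127 = 2027

MMXXVII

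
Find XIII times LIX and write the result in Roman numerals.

XIII = 13
LIX = 59
13 × 59 = 767

DCCLXVII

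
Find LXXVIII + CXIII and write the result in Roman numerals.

LXXVIII = 78
CXIII = 113
78 + 113 = 191

CXCI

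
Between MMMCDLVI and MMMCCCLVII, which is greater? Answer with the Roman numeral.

MMMCDLVI = 3456
MMMCCCLVII = 3357
3456 is larger

MMMCDLVI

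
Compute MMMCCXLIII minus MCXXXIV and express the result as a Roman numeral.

MMMCCXLIII = 3243
MCXXXIV = 1134
3243 - 1134 = 2109

MMCIX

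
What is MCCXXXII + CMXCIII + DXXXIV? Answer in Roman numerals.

MCCXXXII = 1232, CMXCIII = 993, DXXXIV = 534
1232 + 993 = 2225
2225 + 534 = 2759

MMDCCLIX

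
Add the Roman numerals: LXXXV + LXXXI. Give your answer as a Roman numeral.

LXXXV = 85
LXXXI = 81
85 + 81 = 166

CLXVI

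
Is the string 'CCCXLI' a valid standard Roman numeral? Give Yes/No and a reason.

'CCCXLI': Check the rules: uses only the symbols I, V, X, L, C, D, M; no symbol is repeated more than three times in a row; V, L and D each appear at most once; the only place a smaller symbol precedes a larger one is the allowed subtractive pair XL, the symbol right after such a pair (if any) is smaller than the pair's first symbol, and otherwise the values never increase from left to right. Value: C (100) + C (100) + C (100) + XL (40) + I (1) = 341. So it is a valid standard Roman numeral.

Yes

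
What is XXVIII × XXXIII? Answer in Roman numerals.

XXVIII = 28
XXXIII = 33
28 × 33 = 924

CMXXIV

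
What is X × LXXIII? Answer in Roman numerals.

X = 10
LXXIII = 73
10 × 73 = 730

DCCXXX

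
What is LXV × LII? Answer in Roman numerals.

LXV = 65
LII = 52
65 × 52 = 3380

MMMCCCLXXX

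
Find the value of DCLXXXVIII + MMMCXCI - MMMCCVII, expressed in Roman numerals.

DCLXXXVIII = 688, MMMCXCI = 3191, MMMCCVII = 3207
688 + 3191 = 3879
3879 - 3207 = 672

DCLXXII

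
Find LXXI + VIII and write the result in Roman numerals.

LXXI = 71
VIII = 8
71 + 8 = 79

LXXIX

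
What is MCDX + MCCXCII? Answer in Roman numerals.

MCDX = 1410
MCCXCII = 1292
1410 + 1292 = 2702

MMDCCII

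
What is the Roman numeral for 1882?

Convert 1882 to Roman numerals:
  1882 contains 1×1000 (M)
  882 contains 1×500 (D)
  382 contains 3×100 (CCC)
  82 contains 1×50 (L)
  32 contains 3×10 (XXX)
  2 contains 2×1 (II)

MDCCCLXXXII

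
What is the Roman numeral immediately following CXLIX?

CXLIX = 149; next is 150

CL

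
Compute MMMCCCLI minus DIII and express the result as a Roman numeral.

MMMCCCLI = 3351
DIII = 503
3351 - 503 = 2848

MMDCCCXLVIII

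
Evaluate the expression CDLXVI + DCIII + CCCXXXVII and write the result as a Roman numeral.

CDLXVI = 466, DCIII = 603, CCCXXXVII = 337
466 + 603 = 1069
1069 + 337 = 1406

MCDVI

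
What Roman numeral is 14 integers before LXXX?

LXXX = 80
80 - 14 = 66

LXVI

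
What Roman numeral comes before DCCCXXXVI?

DCCCXXXVI = 836; previous is 835

DCCCXXXV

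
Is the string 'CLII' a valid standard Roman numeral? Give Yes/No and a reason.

'CLII': Check the rules: uses only the symbols I, V, X, L, C, D, M; no symbol is repeated more than three times in a row; V, L and D each appear at most once; no smaller symbol precedes a larger one (values never increase from left to right). Value: C (100) + L (50) + I (1) + I (1) = 152. So it is a valid standard Roman numeral.

Yes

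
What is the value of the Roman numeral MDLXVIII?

MDLXVIII: M=1000, D=500, L=50, X=10, V=5, I=1, I=1, I=1
1000 + 500 + 50 + 10 + 5 + 1 + 1 + 1 = 1568

1568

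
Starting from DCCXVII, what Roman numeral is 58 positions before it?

DCCXVII = 717
717 - 58 = 659

DCLIX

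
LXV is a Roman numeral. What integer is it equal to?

LXV: L=50, X=10, V=5
50 + 10 + 5 = 65

65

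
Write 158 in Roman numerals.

Convert 158 to Roman numerals:
  158 contains 1×100 (C)
  58 contains 1×50 (L)
  8 contains 1×5 (V)
  3 contains 3×1 (III)

CLVIII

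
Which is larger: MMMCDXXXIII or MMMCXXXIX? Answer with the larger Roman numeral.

MMMCDXXXIII = 3433
MMMCXXXIX = 3139
3433 is larger

MMMCDXXXIII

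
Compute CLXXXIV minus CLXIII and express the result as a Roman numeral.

CLXXXIV = 184
CLXIII = 163
184 - 163 = 21

XXI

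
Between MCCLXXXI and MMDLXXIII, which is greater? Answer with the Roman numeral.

MCCLXXXI = 1281
MMDLXXIII = 2573
2573 is larger

MMDLXXIII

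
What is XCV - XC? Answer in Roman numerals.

XCV = 95
XC = 90
95 - 90 = 5

V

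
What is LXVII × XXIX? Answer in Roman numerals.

LXVII = 67
XXIX = 29
67 × 29 = 1943

MCMXLIII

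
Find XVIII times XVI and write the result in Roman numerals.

XVIII = 18
XVI = 16
18 × 16 = 288

CCLXXXVIII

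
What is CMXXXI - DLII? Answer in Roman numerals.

CMXXXI = 931
DLII = 552
931 - 552 = 379

CCCLXXIX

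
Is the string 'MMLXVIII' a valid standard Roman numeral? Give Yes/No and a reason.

'MMLXVIII': Check the rules: uses only the symbols I, V, X, L, C, D, M; no symbol is repeated more than three times in a row; V, L and D each appear at most once; no smaller symbol precedes a larger one (values never increase from left to right). Value: M (1000) + M (1000) + L (50) + X (10) + V (5) + I (1) + I (1) + I (1) = 2068. So it is a valid standard Roman numeral.

Yes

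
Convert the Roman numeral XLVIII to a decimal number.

XLVIII: XL=40, V=5, I=1, I=1, I=1
40 + 5 + 1 + 1 + 1 = 48

48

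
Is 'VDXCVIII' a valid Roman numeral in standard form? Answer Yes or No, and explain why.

'VDXCVIII': V should not appear more than once

No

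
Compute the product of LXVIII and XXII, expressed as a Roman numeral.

LXVIII = 68
XXII = 22
68 × 22 = 1496

MCDXCVI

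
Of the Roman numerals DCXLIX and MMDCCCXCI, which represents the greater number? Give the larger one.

DCXLIX = 649
MMDCCCXCI = 2891
2891 is larger

MMDCCCXCI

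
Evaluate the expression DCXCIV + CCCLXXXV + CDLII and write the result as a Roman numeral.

DCXCIV = 694, CCCLXXXV = 385, CDLII = 452
694 + 385 = 1079
1079 + 452 = 1531

MDXXXI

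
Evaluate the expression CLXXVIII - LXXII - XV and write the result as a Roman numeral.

CLXXVIII = 178, LXXII = 72, XV = 15
178 - 72 = 106
106 - 15 = 91

XCI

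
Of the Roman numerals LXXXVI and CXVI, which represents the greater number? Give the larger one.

LXXXVI = 86
CXVI = 116
116 is larger

CXVI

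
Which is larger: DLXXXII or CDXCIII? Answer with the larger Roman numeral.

DLXXXII = 582
CDXCIII = 493
582 is larger

DLXXXII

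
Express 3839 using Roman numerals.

Convert 3839 to Roman numerals:
  3839 contains 3×1000 (MMM)
  839 contains 1×500 (D)
  339 contains 3×100 (CCC)
  39 contains 3×10 (XXX)
  9 contains 1×9 (IX)

MMMDCCCXXXIX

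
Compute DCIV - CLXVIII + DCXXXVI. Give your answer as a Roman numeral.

DCIV = 604, CLXVIII = 168, DCXXXVI = 636
604 - 168 = 436
436 + 636 = 1072

MLXXII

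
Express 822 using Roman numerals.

Convert 822 to Roman numerals:
  822 contains 1×500 (D)
  322 contains 3×100 (CCC)
  22 contains 2×10 (XX)
  2 contains 2×1 (II)

DCCCXXII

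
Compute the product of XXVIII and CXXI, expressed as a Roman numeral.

XXVIII = 28
CXXI = 121
28 × 121 = 3388

MMMCCCLXXXVIII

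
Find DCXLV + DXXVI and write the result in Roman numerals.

DCXLV = 645
DXXVI = 526
645 + 526 = 1171

MCLXXI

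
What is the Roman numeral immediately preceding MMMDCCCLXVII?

MMMDCCCLXVII = 3867; previous is 3866

MMMDCCCLXVI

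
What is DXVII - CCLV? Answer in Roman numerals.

DXVII = 517
CCLV = 255
517 - 255 = 262

CCLXII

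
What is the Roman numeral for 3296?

Convert 3296 to Roman numerals:
  3296 contains 3×1000 (MMM)
  296 contains 2×100 (CC)
  96 contains 1×90 (XC)
  6 contains 1×5 (V)
  1 contains 1×1 (I)

MMMCCXCVI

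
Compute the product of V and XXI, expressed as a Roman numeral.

V = 5
XXI = 21
5 × 21 = 105

CV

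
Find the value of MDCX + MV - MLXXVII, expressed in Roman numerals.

MDCX = 1610, MV = 1005, MLXXVII = 1077
1610 + 1005 = 2615
2615 - 1077 = 1538

MDXXXVIII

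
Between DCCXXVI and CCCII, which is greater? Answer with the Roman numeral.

DCCXXVI = 726
CCCII = 302
726 is larger

DCCXXVI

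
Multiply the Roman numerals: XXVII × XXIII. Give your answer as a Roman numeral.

XXVII = 27
XXIII = 23
27 × 23 = 621

DCXXI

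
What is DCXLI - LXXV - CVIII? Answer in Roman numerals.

DCXLI = 641, LXXV = 75, CVIII = 108
641 - 75 = 566
566 - 108 = 458

CDLVIII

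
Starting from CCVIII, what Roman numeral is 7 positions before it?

CCVIII = 208
208 - 7 = 201

CCI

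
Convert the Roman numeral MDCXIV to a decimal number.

MDCXIV: M=1000, D=500, C=100, X=10, IV=4
1000 + 500 + 100 + 10 + 4 = 1614

1614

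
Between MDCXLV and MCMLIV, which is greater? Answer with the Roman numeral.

MDCXLV = 1645
MCMLIV = 1954
1954 is larger

MCMLIV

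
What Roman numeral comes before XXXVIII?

XXXVIII = 38, so the previous integer is 38 - 1 = 37

XXXVII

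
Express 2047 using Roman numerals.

Convert 2047 to Roman numerals:
  2047 contains 2×1000 (MM)
  47 contains 1×40 (XL)
  7 contains 1×5 (V)
  2 contains 2×1 (II)

MMXLVII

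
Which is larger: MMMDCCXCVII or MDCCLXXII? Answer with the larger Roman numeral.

MMMDCCXCVII = 3797
MDCCLXXII = 1772
3797 is larger

MMMDCCXCVII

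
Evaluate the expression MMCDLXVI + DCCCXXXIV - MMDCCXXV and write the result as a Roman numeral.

MMCDLXVI = 2466, DCCCXXXIV = 834, MMDCCXXV = 2725
2466 + 834 = 3300
3300 - 2725 = 575

DLXXV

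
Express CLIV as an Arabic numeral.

CLIV: C=100, L=50, IV=4
100 + 50 + 4 = 154

154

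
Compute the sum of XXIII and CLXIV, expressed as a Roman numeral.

XXIII = 23
CLXIV = 164
23 + 164 = 187

CLXXXVII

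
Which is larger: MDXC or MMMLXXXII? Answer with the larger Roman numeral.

MDXC = 1590
MMMLXXXII = 3082
3082 is larger

MMMLXXXII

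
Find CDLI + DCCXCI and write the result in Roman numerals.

CDLI = 451
DCCXCI = 791
451 + 791 = 1242

MCCXLII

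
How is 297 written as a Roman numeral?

Convert 297 to Roman numerals:
  297 contains 2×100 (CC)
  97 contains 1×90 (XC)
  7 contains 1×5 (V)
  2 contains 2×1 (II)

CCXCVII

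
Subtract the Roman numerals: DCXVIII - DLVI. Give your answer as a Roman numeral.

DCXVIII = 618
DLVI = 556
618 - 556 = 62

LXII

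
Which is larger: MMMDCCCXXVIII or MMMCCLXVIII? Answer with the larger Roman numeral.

MMMDCCCXXVIII = 3828
MMMCCLXVIII = 3268
3828 is larger

MMMDCCCXXVIII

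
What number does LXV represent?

LXV: L=50, X=10, V=5
50 + 10 + 5 = 65

65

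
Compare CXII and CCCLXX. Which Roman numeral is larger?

CXII = 112
CCCLXX = 370
370 is larger

CCCLXX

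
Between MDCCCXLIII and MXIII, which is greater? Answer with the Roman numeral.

MDCCCXLIII = 1843
MXIII = 1013
1843 is larger

MDCCCXLIII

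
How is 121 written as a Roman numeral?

Convert 121 to Roman numerals:
  121 contains 1×100 (C)
  21 contains 2×10 (XX)
  1 contains 1×1 (I)

CXXI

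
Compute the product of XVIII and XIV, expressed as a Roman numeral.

XVIII = 18
XIV = 14
18 × 14 = 252

CCLII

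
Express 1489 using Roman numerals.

Convert 1489 to Roman numerals:
  1489 contains 1×1000 (M)
  489 contains 1×400 (CD)
  89 contains 1×50 (L)
  39 contains 3×10 (XXX)
  9 contains 1×9 (IX)

MCDLXXXIX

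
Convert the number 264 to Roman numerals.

Convert 264 to Roman numerals:
  264 contains 2×100 (CC)
  64 contains 1×50 (L)
  14 contains 1×10 (X)
  4 contains 1×4 (IV)

CCLXIV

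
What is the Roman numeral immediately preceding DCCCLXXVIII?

DCCCLXXVIII = 878, so the previous integer is 878 - 1 = 877

DCCCLXXVII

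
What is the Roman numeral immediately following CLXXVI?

CLXXVI = 176; next is 177

CLXXVII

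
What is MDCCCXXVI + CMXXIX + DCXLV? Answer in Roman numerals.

MDCCCXXVI = 1826, CMXXIX = 929, DCXLV = 645
1826 + 929 = 2755
2755 + 645 = 3400

MMMCD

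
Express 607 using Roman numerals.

Convert 607 to Roman numerals:
  607 contains 1×500 (D)
  107 contains 1×100 (C)
  7 contains 1×5 (V)
  2 contains 2×1 (II)

DCVII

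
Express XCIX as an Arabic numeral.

XCIX: XC=90, IX=9
90 + 9 = 99

99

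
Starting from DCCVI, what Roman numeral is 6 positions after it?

DCCVI = 706
706 + 6 = 712

DCCXII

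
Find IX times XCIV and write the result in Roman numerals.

IX = 9
XCIV = 94
9 × 94 = 846

DCCCXLVI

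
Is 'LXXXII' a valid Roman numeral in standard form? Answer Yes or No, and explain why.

'LXXXII': Check the rules: uses only the symbols I, V, X, L, C, D, M; no symbol is repeated more than three times in a row; V, L and D each appear at most once; no smaller symbol precedes a larger one (values never increase from left to right). Value: L (50) + X (10) + X (10) + X (10) + I (1) + I (1) = 82. So it is a valid standard Roman numeral.

Yes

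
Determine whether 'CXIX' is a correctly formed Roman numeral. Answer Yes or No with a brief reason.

'CXIX': Check the rules: uses only the symbols I, V, X, L, C, D, M; no symbol is repeated more than three times in a row; V, L and D each appear at most once; the only place a smaller symbol precedes a larger one is the allowed subtractive pair IX, the symbol right after such a pair (if any) is smaller than the pair's first symbol, and otherwise the values never increase from left to right. Value: C (100) + X (10) + IX (9) = 119. So it is a valid standard Roman numeral.

Yes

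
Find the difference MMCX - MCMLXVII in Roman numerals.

MMCX = 2110
MCMLXVII = 1967
2110 - 1967 = 143

CXLIII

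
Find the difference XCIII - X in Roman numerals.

XCIII = 93
X = 10
93 - 10 = 83

LXXXIII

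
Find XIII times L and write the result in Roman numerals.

XIII = 13
L = 50
13 × 50 = 650

DCL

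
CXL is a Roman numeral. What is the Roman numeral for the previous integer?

CXL = 140, so the previous integer is 140 - 1 = 139

CXXXIX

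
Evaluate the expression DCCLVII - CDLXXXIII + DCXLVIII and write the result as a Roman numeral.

DCCLVII = 757, CDLXXXIII = 483, DCXLVIII = 648
757 - 483 = 274
274 + 648 = 922

CMXXII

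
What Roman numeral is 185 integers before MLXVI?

MLXVI = 1066
1066 - 185 = 881

DCCCLXXXI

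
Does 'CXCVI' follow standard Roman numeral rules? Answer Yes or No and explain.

'CXCVI': Check the rules: uses only the symbols I, V, X, L, C, D, M; no symbol is repeated more than three times in a row; V, L and D each appear at most once; the only place a smaller symbol precedes a larger one is the allowed subtractive pair XC, the symbol right after such a pair (if any) is smaller than the pair's first symbol, and otherwise the values never increase from left to right. Value: C (100) + XC (90) + V (5) + I (1) = 196. So it is a valid standard Roman numeral.

Yes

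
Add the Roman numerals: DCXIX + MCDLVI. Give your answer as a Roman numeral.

DCXIX = 619
MCDLVI = 1456
619 + 1456 = 2075

MMLXXV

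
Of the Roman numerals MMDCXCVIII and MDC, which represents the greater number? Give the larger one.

MMDCXCVIII = 2698
MDC = 1600
2698 is larger

MMDCXCVIII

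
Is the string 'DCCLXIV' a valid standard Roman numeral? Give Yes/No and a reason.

'DCCLXIV': Check the rules: uses only the symbols I, V, X, L, C, D, M; no symbol is repeated more than three times in a row; V, L and D each appear at most once; the only place a smaller symbol precedes a larger one is the allowed subtractive pair IV, the symbol right after such a pair (if any) is smaller than the pair's first symbol, and otherwise the values never increase from left to right. Value: D (500) + C (100) + C (100) + L (50) + X (10) + IV (4) = 764. So it is a valid standard Roman numeral.

Yes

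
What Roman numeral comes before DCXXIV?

DCXXIV = 624, so the previous integer is 624 - 1 = 623

DCXXIII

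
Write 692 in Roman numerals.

Convert 692 to Roman numerals:
  692 contains 1×500 (D)
  192 contains 1×100 (C)
  92 contains 1×90 (XC)
  2 contains 2×1 (II)

DCXCII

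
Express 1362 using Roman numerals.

Convert 1362 to Roman numerals:
  1362 contains 1×1000 (M)
  362 contains 3×100 (CCC)
  62 contains 1×50 (L)
  12 contains 1×10 (X)
  2 contains 2×1 (II)

MCCCLXII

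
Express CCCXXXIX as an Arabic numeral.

CCCXXXIX: C=100, C=100, C=100, X=10, X=10, X=10, IX=9
100 + 100 + 100 + 10 + 10 + 10 + 9 = 339

339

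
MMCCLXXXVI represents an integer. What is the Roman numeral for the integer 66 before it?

MMCCLXXXVI = 2286
2286 - 66 = 2220

MMCCXX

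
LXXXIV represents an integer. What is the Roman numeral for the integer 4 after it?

LXXXIV = 84
84 + 4 = 88

LXXXVIII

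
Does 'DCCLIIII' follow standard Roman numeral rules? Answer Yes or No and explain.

'DCCLIIII': More than 3 consecutive I's

No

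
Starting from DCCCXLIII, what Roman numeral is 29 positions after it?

DCCCXLIII = 843
843 + 29 = 872

DCCCLXXII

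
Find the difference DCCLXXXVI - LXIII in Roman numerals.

DCCLXXXVI = 786
LXIII = 63
786 - 63 = 723

DCCXXIII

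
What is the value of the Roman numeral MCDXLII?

MCDXLII: M=1000, CD=400, XL=40, I=1, I=1
1000 + 400 + 40 + 1 + 1 = 1442

1442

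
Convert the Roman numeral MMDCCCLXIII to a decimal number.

MMDCCCLXIII: M=1000, M=1000, D=500, C=100, C=100, C=100, L=50, X=10, I=1, I=1, I=1
1000 + 1000 + 500 + 100 + 100 + 100 + 50 + 10 + 1 + 1 + 1 = 2863

2863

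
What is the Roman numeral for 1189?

Convert 1189 to Roman numerals:
  1189 contains 1×1000 (M)
  189 contains 1×100 (C)
  89 contains 1×50 (L)
  39 contains 3×10 (XXX)
  9 contains 1×9 (IX)

MCLXXXIX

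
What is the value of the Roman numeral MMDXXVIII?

MMDXXVIII: M=1000, M=1000, D=500, X=10, X=10, V=5, I=1, I=1, I=1
1000 + 1000 + 500 + 10 + 10 + 5 + 1 + 1 + 1 = 2528

2528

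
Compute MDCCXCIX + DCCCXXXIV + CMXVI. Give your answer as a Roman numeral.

MDCCXCIX = 1799, DCCCXXXIV = 834, CMXVI = 916
1799 + 834 = 2633
2633 + 916 = 3549

MMMDXLIX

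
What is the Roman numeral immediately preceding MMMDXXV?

MMMDXXV = 3525, so the previous integer is 3525 - 1 = 3524

MMMDXXIV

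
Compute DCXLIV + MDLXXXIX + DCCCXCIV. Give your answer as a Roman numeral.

DCXLIV = 644, MDLXXXIX = 1589, DCCCXCIV = 894
644 + 1589 = 2233
2233 + 894 = 3127

MMMCXXVII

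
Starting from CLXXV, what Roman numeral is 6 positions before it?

CLXXV = 175
175 - 6 = 169

CLXIX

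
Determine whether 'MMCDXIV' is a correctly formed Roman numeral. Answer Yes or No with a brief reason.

'MMCDXIV': Check the rules: uses only the symbols I, V, X, L, C, D, M; no symbol is repeated more than three times in a row; V, L and D each appear at most once; the only places a smaller symbol precedes a larger one are the allowed subtractive pairs CD, IV, the symbol right after such a pair (if any) is smaller than the pair's first symbol, and otherwise the values never increase from left to right. Value: M (1000) + M (1000) + CD (400) + X (10) + IV (4) = 2414. So it is a valid standard Roman numeral.

Yes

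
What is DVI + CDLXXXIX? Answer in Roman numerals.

DVI = 506
CDLXXXIX = 489
506 + 489 = 995

CMXCV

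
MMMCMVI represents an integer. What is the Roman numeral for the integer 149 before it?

MMMCMVI = 3906
3906 - 149 = 3757

MMMDCCLVII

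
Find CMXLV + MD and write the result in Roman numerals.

CMXLV = 945
MD = 1500
945 + 1500 = 2445

MMCDXLV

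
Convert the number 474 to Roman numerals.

Convert 474 to Roman numerals:
  474 contains 1×400 (CD)
  74 contains 1×50 (L)
  24 contains 2×10 (XX)
  4 contains 1×4 (IV)

CDLXXIV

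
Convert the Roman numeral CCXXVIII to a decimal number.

CCXXVIII: C=100, C=100, X=10, X=10, V=5, I=1, I=1, I=1
100 + 100 + 10 + 10 + 5 + 1 + 1 + 1 = 228

228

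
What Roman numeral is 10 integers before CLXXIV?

CLXXIV = 174
174 - 10 = 164

CLXIV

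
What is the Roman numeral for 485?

Convert 485 to Roman numerals:
  485 contains 1×400 (CD)
  85 contains 1×50 (L)
  35 contains 3×10 (XXX)
  5 contains 1×5 (V)

CDLXXXV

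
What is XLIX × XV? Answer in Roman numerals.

XLIX = 49
XV = 15
49 × 15 = 735

DCCXXXV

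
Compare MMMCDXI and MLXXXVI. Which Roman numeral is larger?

MMMCDXI = 3411
MLXXXVI = 1086
3411 is larger

MMMCDXI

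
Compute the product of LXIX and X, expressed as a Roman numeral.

LXIX = 69
X = 10
69 × 10 = 690

DCXC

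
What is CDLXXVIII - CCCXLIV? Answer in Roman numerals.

CDLXXVIII = 478
CCCXLIV = 344
478 - 344 = 134

CXXXIV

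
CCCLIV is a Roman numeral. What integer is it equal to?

CCCLIV: C=100, C=100, C=100, L=50, IV=4
100 + 100 + 100 + 50 + 4 = 354

354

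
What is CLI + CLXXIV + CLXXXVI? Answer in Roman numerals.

CLI = 151, CLXXIV = 174, CLXXXVI = 186
151 + 174 = 325
325 + 186 = 511

DXI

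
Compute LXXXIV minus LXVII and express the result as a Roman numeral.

LXXXIV = 84
LXVII = 67
84 - 67 = 17

XVII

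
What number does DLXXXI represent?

DLXXXI: D=500, L=50, X=10, X=10, X=10, I=1
500 + 50 + 10 + 10 + 10 + 1 = 581

581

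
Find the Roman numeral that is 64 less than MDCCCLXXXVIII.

MDCCCLXXXVIII = 1888
1888 - 64 = 1824

MDCCCXXIV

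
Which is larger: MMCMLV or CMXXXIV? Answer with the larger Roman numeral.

MMCMLV = 2955
CMXXXIV = 934
2955 is larger

MMCMLV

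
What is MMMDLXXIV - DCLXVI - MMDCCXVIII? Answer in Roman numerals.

MMMDLXXIV = 3574, DCLXVI = 666, MMDCCXVIII = 2718
3574 - 666 = 2908
2908 - 2718 = 190

CXC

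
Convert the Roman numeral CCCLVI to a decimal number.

CCCLVI: C=100, C=100, C=100, L=50, V=5, I=1
100 + 100 + 100 + 50 + 5 + 1 = 356

356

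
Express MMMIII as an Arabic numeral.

MMMIII: M=1000, M=1000, M=1000, I=1, I=1, I=1
1000 + 1000 + 1000 + 1 + 1 + 1 = 3003

3003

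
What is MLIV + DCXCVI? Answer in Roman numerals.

MLIV = 1054
DCXCVI = 696
1054 + 696 = 1750

MDCCL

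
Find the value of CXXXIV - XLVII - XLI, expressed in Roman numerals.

CXXXIV = 134, XLVII = 47, XLI = 41
134 - 47 = 87
87 - 41 = 46

XLVI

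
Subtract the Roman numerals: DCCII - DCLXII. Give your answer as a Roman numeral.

DCCII = 702
DCLXII = 662
702 - 662 = 40

XL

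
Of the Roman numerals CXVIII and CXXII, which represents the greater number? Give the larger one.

CXVIII = 118
CXXII = 122
122 is larger

CXXII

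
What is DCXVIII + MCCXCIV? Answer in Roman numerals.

DCXVIII = 618
MCCXCIV = 1294
618 + 1294 = 1912

MCMXII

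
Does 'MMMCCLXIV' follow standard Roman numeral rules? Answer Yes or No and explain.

'MMMCCLXIV': Check the rules: uses only the symbols I, V, X, L, C, D, M; no symbol is repeated more than three times in a row; V, L and D each appear at most once; the only place a smaller symbol precedes a larger one is the allowed subtractive pair IV, the symbol right after such a pair (if any) is smaller than the pair's first symbol, and otherwise the values never increase from left to right. Value: M (1000) + M (1000) + M (1000) + C (100) + C (100) + L (50) + X (10) + IV (4) = 3264. So it is a valid standard Roman numeral.

Yes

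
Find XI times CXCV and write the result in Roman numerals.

XI = 11
CXCV = 195
11 × 195 = 2145

MMCXLV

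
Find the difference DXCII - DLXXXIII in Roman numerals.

DXCII = 592
DLXXXIII = 583
592 - 583 = 9

IX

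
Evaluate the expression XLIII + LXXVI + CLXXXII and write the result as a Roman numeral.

XLIII = 43, LXXVI = 76, CLXXXII = 182
43 + 76 = 119
119 + 182 = 301

CCCI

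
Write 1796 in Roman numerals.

Convert 1796 to Roman numerals:
  1796 contains 1×1000 (M)
  796 contains 1×500 (D)
  296 contains 2×100 (CC)
  96 contains 1×90 (XC)
  6 contains 1×5 (V)
  1 contains 1×1 (I)

MDCCXCVI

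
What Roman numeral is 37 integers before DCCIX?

DCCIX = 709
709 - 37 = 672

DCLXXII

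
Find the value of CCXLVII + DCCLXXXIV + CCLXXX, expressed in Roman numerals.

CCXLVII = 247, DCCLXXXIV = 784, CCLXXX = 280
247 + 784 = 1031
1031 + 280 = 1311

MCCCXI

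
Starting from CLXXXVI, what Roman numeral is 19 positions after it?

CLXXXVI = 186
186 + 19 = 205

CCV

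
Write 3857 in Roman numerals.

Convert 3857 to Roman numerals:
  3857 contains 3×1000 (MMM)
  857 contains 1×500 (D)
  357 contains 3×100 (CCC)
  57 contains 1×50 (L)
  7 contains 1×5 (V)
  2 contains 2×1 (II)

MMMDCCCLVII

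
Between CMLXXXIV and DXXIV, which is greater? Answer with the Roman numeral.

CMLXXXIV = 984
DXXIV = 524
984 is larger

CMLXXXIV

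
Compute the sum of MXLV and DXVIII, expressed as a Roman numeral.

MXLV = 1045
DXVIII = 518
1045 + 518 = 1563

MDLXIII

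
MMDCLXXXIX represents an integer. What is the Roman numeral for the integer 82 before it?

MMDCLXXXIX = 2689
2689 - 82 = 2607

MMDCVII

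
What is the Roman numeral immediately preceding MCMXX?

MCMXX = 1920, so the previous integer is 1920 - 1 = 1919

MCMXIX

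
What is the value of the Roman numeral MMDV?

MMDV: M=1000, M=1000, D=500, V=5
1000 + 1000 + 500 + 5 = 2505

2505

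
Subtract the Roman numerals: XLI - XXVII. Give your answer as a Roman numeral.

XLI = 41
XXVII = 27
41 - 27 = 14

XIV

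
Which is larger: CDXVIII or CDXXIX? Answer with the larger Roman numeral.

CDXVIII = 418
CDXXIX = 429
429 is larger

CDXXIX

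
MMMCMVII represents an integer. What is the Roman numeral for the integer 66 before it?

MMMCMVII = 3907
3907 - 66 = 3841

MMMDCCCXLI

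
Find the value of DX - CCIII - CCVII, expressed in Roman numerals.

DX = 510, CCIII = 203, CCVII = 207
510 - 203 = 307
307 - 207 = 100

C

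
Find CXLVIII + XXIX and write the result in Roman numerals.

CXLVIII = 148
XXIX = 29
148 + 29 = 177

CLXXVII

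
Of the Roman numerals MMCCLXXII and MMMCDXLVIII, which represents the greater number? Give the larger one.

MMCCLXXII = 2272
MMMCDXLVIII = 3448
3448 is larger

MMMCDXLVIII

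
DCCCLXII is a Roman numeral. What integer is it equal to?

DCCCLXII: D=500, C=100, C=100, C=100, L=50, X=10, I=1, I=1
500 + 100 + 100 + 100 + 50 + 10 + 1 + 1 = 862

862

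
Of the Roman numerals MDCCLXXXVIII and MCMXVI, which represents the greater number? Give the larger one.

MDCCLXXXVIII = 1788
MCMXVI = 1916
1916 is larger

MCMXVI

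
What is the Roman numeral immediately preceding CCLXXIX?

CCLXXIX = 279; previous is 278

CCLXXVIII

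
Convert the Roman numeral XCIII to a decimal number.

XCIII: XC=90, I=1, I=1, I=1
90 + 1 + 1 + 1 = 93

93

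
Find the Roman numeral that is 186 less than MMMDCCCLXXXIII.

MMMDCCCLXXXIII = 3883
3883 - 186 = 3697

MMMDCXCVII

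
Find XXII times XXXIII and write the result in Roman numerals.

XXII = 22
XXXIII = 33
22 × 33 = 726

DCCXXVI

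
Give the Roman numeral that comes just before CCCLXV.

CCCLXV = 365; previous is 364

CCCLXIV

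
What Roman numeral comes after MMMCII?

MMMCII = 3102; next is 3103

MMMCIII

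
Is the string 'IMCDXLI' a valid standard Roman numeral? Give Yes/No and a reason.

'IMCDXLI': Invalid subtractive combination: IM

No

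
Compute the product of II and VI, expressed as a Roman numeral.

II = 2
VI = 6
2 × 6 = 12

XII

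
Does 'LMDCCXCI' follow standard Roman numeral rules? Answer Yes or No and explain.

'LMDCCXCI': Invalid subtractive combination: LM

No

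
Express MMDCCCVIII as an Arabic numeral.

MMDCCCVIII: M=1000, M=1000, D=500, C=100, C=100, C=100, V=5, I=1, I=1, I=1
1000 + 1000 + 500 + 100 + 100 + 100 + 5 + 1 + 1 + 1 = 2808

2808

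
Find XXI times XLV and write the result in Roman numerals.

XXI = 21
XLV = 45
21 × 45 = 945

CMXLV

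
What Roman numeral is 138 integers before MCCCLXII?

MCCCLXII = 1362
1362 - 138 = 1224

MCCXXIV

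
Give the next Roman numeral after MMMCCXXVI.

MMMCCXXVI = 3226; next is 3227

MMMCCXXVII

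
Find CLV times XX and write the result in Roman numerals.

CLV = 155
XX = 20
155 × 20 = 3100

MMMC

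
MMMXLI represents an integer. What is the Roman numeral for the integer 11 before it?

MMMXLI = 3041
3041 - 11 = 3030

MMMXXX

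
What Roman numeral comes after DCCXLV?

DCCXLV = 745, so the next integer is 745 + 1 = 746

DCCXLVI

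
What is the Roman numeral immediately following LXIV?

LXIV = 64; next is 65

LXV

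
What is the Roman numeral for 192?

Convert 192 to Roman numerals:
  192 contains 1×100 (C)
  92 contains 1×90 (XC)
  2 contains 2×1 (II)

CXCII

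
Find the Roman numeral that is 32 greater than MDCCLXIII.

MDCCLXIII = 1763
1763 + 32 = 1795

MDCCXCV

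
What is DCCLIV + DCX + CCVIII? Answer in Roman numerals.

DCCLIV = 754, DCX = 610, CCVIII = 208
754 + 610 = 1364
1364 + 208 = 1572

MDLXXII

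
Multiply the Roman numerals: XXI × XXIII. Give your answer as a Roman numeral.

XXI = 21
XXIII = 23
21 × 23 = 483

CDLXXXIII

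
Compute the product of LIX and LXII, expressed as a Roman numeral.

LIX = 59
LXII = 62
59 × 62 = 3658

MMMDCLVIII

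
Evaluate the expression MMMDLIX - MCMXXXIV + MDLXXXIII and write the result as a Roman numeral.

MMMDLIX = 3559, MCMXXXIV = 1934, MDLXXXIII = 1583
3559 - 1934 = 1625
1625 + 1583 = 3208

MMMCCVIII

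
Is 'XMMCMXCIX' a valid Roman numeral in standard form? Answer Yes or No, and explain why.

'XMMCMXCIX': Invalid subtractive combination: XM

No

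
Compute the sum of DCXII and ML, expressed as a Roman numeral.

DCXII = 612
ML = 1050
612 + 1050 = 1662

MDCLXII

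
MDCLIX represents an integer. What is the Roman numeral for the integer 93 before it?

MDCLIX = 1659
1659 - 93 = 1566

MDLXVI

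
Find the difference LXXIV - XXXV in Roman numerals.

LXXIV = 74
XXXV = 35
74 - 35 = 39

XXXIX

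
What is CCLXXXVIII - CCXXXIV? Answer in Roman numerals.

CCLXXXVIII = 288
CCXXXIV = 234
288 - 234 = 54

LIV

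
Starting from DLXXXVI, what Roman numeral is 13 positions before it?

DLXXXVI = 586
586 - 13 = 573

DLXXIII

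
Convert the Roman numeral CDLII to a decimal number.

CDLII: CD=400, L=50, I=1, I=1
400 + 50 + 1 + 1 = 452

452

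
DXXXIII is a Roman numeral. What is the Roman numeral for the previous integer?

DXXXIII = 533, so the previous integer is 533 - 1 = 532

DXXXII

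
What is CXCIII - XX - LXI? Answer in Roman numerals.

CXCIII = 193, XX = 20, LXI = 61
193 - 20 = 173
173 - 61 = 112

CXII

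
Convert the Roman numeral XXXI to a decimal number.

XXXI: X=10, X=10, X=10, I=1
10 + 10 + 10 + 1 = 31

31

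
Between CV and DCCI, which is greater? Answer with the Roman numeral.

CV = 105
DCCI = 701
701 is larger

DCCI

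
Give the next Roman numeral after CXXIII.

CXXIII = 123, so the next integer is 123 + 1 = 124

CXXIV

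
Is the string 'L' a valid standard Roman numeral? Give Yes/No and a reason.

'L': Check the rules: uses only the symbols I, V, X, L, C, D, M; no symbol is repeated more than three times in a row; V, L and D each appear at most once; no smaller symbol precedes a larger one (values never increase from left to right). Value: L = 50. So it is a valid standard Roman numeral.

Yes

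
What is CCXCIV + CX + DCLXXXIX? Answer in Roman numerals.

CCXCIV = 294, CX = 110, DCLXXXIX = 689
294 + 110 = 404
404 + 689 = 1093

MXCIII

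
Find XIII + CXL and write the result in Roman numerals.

XIII = 13
CXL = 140
13 + 140 = 153

CLIII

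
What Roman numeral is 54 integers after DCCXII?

DCCXII = 712
712 + 54 = 766

DCCLXVI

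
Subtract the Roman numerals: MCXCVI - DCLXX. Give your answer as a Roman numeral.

MCXCVI = 1196
DCLXX = 670
1196 - 670 = 526

DXXVI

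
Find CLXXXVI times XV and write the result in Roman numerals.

CLXXXVI = 186
XV = 15
186 × 15 = 2790

MMDCCXC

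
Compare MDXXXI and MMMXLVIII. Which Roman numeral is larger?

MDXXXI = 1531
MMMXLVIII = 3048
3048 is larger

MMMXLVIII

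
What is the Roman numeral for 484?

Convert 484 to Roman numerals:
  484 contains 1×400 (CD)
  84 contains 1×50 (L)
  34 contains 3×10 (XXX)
  4 contains 1×4 (IV)

CDLXXXIV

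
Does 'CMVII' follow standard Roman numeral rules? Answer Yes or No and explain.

'CMVII': Check the rules: uses only the symbols I, V, X, L, C, D, M; no symbol is repeated more than three times in a row; V, L and D each appear at most once; the only place a smaller symbol precedes a larger one is the allowed subtractive pair CM, the symbol right after such a pair (if any) is smaller than the pair's first symbol, and otherwise the values never increase from left to right. Value: CM (900) + V (5) + I (1) + I (1) = 907. So it is a valid standard Roman numeral.

Yes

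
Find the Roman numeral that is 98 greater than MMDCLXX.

MMDCLXX = 2670
2670 + 98 = 2768

MMDCCLXVIII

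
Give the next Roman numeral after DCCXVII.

DCCXVII = 717, so the next integer is 717 + 1 = 718

DCCXVIII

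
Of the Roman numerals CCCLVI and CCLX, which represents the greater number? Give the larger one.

CCCLVI = 356
CCLX = 260
356 is larger

CCCLVI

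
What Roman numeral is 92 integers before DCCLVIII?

DCCLVIII = 758
758 - 92 = 666

DCLXVI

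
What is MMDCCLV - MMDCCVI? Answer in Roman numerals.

MMDCCLV = 2755
MMDCCVI = 2706
2755 - 2706 = 49

XLIX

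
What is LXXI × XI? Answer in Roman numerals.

LXXI = 71
XI = 11
71 × 11 = 781

DCCLXXXI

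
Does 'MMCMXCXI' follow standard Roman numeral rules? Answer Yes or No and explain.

'MMCMXCXI': X cannot come right after the subtractive pair XC: once X is subtracted in XC, the next symbol must be smaller than X

No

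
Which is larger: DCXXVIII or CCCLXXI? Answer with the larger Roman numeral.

DCXXVIII = 628
CCCLXXI = 371
628 is larger

DCXXVIII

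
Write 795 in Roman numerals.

Convert 795 to Roman numerals:
  795 contains 1×500 (D)
  295 contains 2×100 (CC)
  95 contains 1×90 (XC)
  5 contains 1×5 (V)

DCCXCV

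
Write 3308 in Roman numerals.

Convert 3308 to Roman numerals:
  3308 contains 3×1000 (MMM)
  308 contains 3×100 (CCC)
  8 contains 1×5 (V)
  3 contains 3×1 (III)

MMMCCCVIII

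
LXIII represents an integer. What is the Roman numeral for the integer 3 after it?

LXIII = 63
63 + 3 = 66

LXVI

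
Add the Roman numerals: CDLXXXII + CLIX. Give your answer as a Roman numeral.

CDLXXXII = 482
CLIX = 159
482 + 159 = 641

DCXLI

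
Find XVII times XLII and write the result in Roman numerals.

XVII = 17
XLII = 42
17 × 42 = 714

DCCXIV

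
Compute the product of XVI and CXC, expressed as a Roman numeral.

XVI = 16
CXC = 190
16 × 190 = 3040

MMMXL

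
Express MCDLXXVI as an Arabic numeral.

MCDLXXVI: M=1000, CD=400, L=50, X=10, X=10, V=5, I=1
1000 + 400 + 50 + 10 + 10 + 5 + 1 = 1476

1476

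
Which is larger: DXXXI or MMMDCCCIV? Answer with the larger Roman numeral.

DXXXI = 531
MMMDCCCIV = 3804
3804 is larger

MMMDCCCIV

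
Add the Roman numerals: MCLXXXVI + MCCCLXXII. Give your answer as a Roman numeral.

MCLXXXVI = 1186
MCCCLXXII = 1372
1186 + 1372 = 2558

MMDLVIII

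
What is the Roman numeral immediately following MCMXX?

MCMXX = 1920, so the next integer is 1920 + 1 = 1921

MCMXXI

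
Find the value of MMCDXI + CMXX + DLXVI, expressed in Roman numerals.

MMCDXI = 2411, CMXX = 920, DLXVI = 566
2411 + 920 = 3331
3331 + 566 = 3897

MMMDCCCXCVII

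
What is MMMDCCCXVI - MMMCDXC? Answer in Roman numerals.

MMMDCCCXVI = 3816
MMMCDXC = 3490
3816 - 3490 = 326

CCCXXVI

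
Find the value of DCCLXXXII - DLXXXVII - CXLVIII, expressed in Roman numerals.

DCCLXXXII = 782, DLXXXVII = 587, CXLVIII = 148
782 - 587 = 195
195 - 148 = 47

XLVII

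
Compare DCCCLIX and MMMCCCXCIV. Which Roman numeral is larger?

DCCCLIX = 859
MMMCCCXCIV = 3394
3394 is larger

MMMCCCXCIV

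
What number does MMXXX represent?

MMXXX: M=1000, M=1000, X=10, X=10, X=10
1000 + 1000 + 10 + 10 + 10 = 2030

2030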